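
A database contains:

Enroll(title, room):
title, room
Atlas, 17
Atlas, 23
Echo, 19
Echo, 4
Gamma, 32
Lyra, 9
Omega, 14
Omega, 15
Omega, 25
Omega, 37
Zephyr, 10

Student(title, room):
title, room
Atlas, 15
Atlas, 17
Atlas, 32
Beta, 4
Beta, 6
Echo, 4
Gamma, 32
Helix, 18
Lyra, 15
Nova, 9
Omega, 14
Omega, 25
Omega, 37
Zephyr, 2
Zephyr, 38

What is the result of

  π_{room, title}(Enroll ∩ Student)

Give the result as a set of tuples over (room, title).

{(14, Omega), (17, Atlas), (25, Omega), (32, Gamma), (37, Omega), (4, Echo)}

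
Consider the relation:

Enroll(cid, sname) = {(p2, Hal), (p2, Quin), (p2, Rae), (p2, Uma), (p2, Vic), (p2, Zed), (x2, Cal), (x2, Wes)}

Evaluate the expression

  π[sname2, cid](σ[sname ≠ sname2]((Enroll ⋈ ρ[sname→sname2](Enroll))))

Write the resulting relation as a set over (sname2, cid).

ρ[sname→sname2]: schema becomes (cid, sname2); tuples unchanged.
Enroll ⋈ ρ[sname→sname2](Enroll) (natural join on cid): {(p2, Hal, Hal), (p2, Hal, Quin), (p2, Hal, Rae), (p2, Hal, Uma), (p2, Hal, Vic), (p2, Hal, Zed), (p2, Quin, Hal), (p2, Quin, Quin), (p2, Quin, Rae), (p2, Quin, Uma), (p2, Quin, Vic), (p2, Quin, Zed), (p2, Rae, Hal), (p2, Rae, Quin), (p2, Rae, Rae), (p2, Rae, Uma), (p2, Rae, Vic), (p2, Rae, Zed), (p2, Uma, Hal), (p2, Uma, Quin), (p2, Uma, Rae), (p2, Uma, Uma), (p2, Uma, Vic), (p2, Uma, Zed), (p2, Vic, Hal), (p2, Vic, Quin), (p2, Vic, Rae), (p2, Vic, Uma), (p2, Vic, Vic), (p2, Vic, Zed), (p2, Zed, Hal), (p2, Zed, Quin), (p2, Zed, Rae), (p2, Zed, Uma), (p2, Zed, Vic), (p2, Zed, Zed), (x2, Cal, Cal), (x2, Cal, Wes), (x2, Wes, Cal), (x2, Wes, Wes)}
Apply σ_{sname ≠ sname2}; surviving tuples: {(p2, Hal, Quin), (p2, Hal, Rae), (p2, Hal, Uma), (p2, Hal, Vic), (p2, Hal, Zed), (p2, Quin, Hal), (p2, Quin, Rae), (p2, Quin, Uma), (p2, Quin, Vic), (p2, Quin, Zed), (p2, Rae, Hal), (p2, Rae, Quin), (p2, Rae, Uma), (p2, Rae, Vic), (p2, Rae, Zed), (p2, Uma, Hal), (p2, Uma, Quin), (p2, Uma, Rae), (p2, Uma, Vic), (p2, Uma, Zed), (p2, Vic, Hal), (p2, Vic, Quin), (p2, Vic, Rae), (p2, Vic, Uma), (p2, Vic, Zed), (p2, Zed, Hal), (p2, Zed, Quin), (p2, Zed, Rae), (p2, Zed, Uma), (p2, Zed, Vic), (x2, Cal, Wes), (x2, Wes, Cal)}
Keep only column(s) sname2, cid (24 duplicate(s) eliminated): {(Cal, x2), (Hal, p2), (Quin, p2), (Rae, p2), (Uma, p2), (Vic, p2), (Wes, x2), (Zed, p2)}

{(Cal, x2), (Hal, p2), (Quin, p2), (Rae, p2), (Uma, p2), (Vic, p2), (Wes, x2), (Zed, p2)}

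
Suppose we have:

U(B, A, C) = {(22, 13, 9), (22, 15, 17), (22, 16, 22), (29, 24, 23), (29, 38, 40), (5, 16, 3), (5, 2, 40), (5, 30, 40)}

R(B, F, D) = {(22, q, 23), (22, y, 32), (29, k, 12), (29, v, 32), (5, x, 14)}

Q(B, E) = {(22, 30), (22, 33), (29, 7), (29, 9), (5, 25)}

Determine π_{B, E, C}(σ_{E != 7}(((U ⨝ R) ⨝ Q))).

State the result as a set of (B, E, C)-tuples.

Joining U and R on B yields {(22, 13, 9, q, 23), (22, 13, 9, y, 32), (22, 15, 17, q, 23), (22, 15, 17, y, 32), (22, 16, 22, q, 23), (22, 16, 22, y, 32), (29, 24, 23, k, 12), (29, 24, 23, v, 32), (29, 38, 40, k, 12), (29, 38, 40, v, 32), (5, 16, 3, x, 14), (5, 2, 40, x, 14), (5, 30, 40, x, 14)}.
Joining (U ⨝ R) and Q on B yields {(22, 13, 9, q, 23, 30), (22, 13, 9, q, 23, 33), (22, 13, 9, y, 32, 30), (22, 13, 9, y, 32, 33), (22, 15, 17, q, 23, 30), (22, 15, 17, q, 23, 33), (22, 15, 17, y, 32, 30), (22, 15, 17, y, 32, 33), (22, 16, 22, q, 23, 30), (22, 16, 22, q, 23, 33), (22, 16, 22, y, 32, 30), (22, 16, 22, y, 32, 33), (29, 24, 23, k, 12, 7), (29, 24, 23, k, 12, 9), (29, 24, 23, v, 32, 7), (29, 24, 23, v, 32, 9), (29, 38, 40, k, 12, 7), (29, 38, 40, k, 12, 9), (29, 38, 40, v, 32, 7), (29, 38, 40, v, 32, 9), (5, 16, 3, x, 14, 25), (5, 2, 40, x, 14, 25), (5, 30, 40, x, 14, 25)}.
σ[E != 7]: keep tuples satisfying E != 7 → {(22, 13, 9, q, 23, 30), (22, 13, 9, q, 23, 33), (22, 13, 9, y, 32, 30), (22, 13, 9, y, 32, 33), (22, 15, 17, q, 23, 30), (22, 15, 17, q, 23, 33), (22, 15, 17, y, 32, 30), (22, 15, 17, y, 32, 33), (22, 16, 22, q, 23, 30), (22, 16, 22, q, 23, 33), (22, 16, 22, y, 32, 30), (22, 16, 22, y, 32, 33), (29, 24, 23, k, 12, 9), (29, 24, 23, v, 32, 9), (29, 38, 40, k, 12, 9), (29, 38, 40, v, 32, 9), (5, 16, 3, x, 14, 25), (5, 2, 40, x, 14, 25), (5, 30, 40, x, 14, 25)}
Keep only column(s) B, E, C (9 duplicate(s) eliminated): {(22, 30, 17), (22, 30, 22), (22, 30, 9), (22, 33, 17), (22, 33, 22), (22, 33, 9), (29, 9, 23), (29, 9, 40), (5, 25, 3), (5, 25, 40)}

{(22, 30, 17), (22, 30, 22), (22, 30, 9), (22, 33, 17), (22, 33, 22), (22, 33, 9), (29, 9, 23), (29, 9, 40), (5, 25, 3), (5, 25, 40)}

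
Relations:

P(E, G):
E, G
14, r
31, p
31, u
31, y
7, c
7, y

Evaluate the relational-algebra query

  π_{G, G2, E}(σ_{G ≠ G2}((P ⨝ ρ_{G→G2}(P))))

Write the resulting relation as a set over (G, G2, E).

ρ[G→G2]: schema becomes (E, G2); tuples unchanged.
Joining P and ρ_{G→G2}(P) on E yields {(14, r, r), (31, p, p), (31, p, u), (31, p, y), (31, u, p), (31, u, u), (31, u, y), (31, y, p), (31, y, u), (31, y, y), (7, c, c), (7, c, y), (7, y, c), (7, y, y)}.
Filtering on G ≠ G2 leaves {(31, p, u), (31, p, y), (31, u, p), (31, u, y), (31, y, p), (31, y, u), (7, c, y), (7, y, c)}.
π_{G, G2, E} gives {(c, y, 7), (p, u, 31), (p, y, 31), (u, p, 31), (u, y, 31), (y, c, 7), (y, p, 31), (y, u, 31)}.

{(c, y, 7), (p, u, 31), (p, y, 31), (u, p, 31), (u, y, 31), (y, c, 7), (y, p, 31), (y, u, 31)}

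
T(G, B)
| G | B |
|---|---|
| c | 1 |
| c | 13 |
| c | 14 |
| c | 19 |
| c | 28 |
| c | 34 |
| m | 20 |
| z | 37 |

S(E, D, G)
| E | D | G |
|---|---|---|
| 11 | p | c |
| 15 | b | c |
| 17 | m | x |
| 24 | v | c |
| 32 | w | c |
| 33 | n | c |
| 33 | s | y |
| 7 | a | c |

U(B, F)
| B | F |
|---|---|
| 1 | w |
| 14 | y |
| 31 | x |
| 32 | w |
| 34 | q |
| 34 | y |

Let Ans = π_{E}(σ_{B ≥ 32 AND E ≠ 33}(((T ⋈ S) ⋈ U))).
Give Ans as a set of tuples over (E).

T ⋈ S (natural join on G): {(c, 1, 11, p), (c, 1, 15, b), (c, 1, 24, v), (c, 1, 32, w), (c, 1, 33, n), (c, 1, 7, a), (c, 13, 11, p), (c, 13, 15, b), (c, 13, 24, v), (c, 13, 32, w), (c, 13, 33, n), (c, 13, 7, a), (c, 14, 11, p), (c, 14, 15, b), (c, 14, 24, v), (c, 14, 32, w), (c, 14, 33, n), (c, 14, 7, a), (c, 19, 11, p), (c, 19, 15, b), (c, 19, 24, v), (c, 19, 32, w), (c, 19, 33, n), (c, 19, 7, a), (c, 28, 11, p), (c, 28, 15, b), (c, 28, 24, v), (c, 28, 32, w), (c, 28, 33, n), (c, 28, 7, a), (c, 34, 11, p), (c, 34, 15, b), (c, 34, 24, v), (c, 34, 32, w), (c, 34, 33, n), (c, 34, 7, a)}
(T ⋈ S) ⋈ U (natural join on B): {(c, 1, 11, p, w), (c, 1, 15, b, w), (c, 1, 24, v, w), (c, 1, 32, w, w), (c, 1, 33, n, w), (c, 1, 7, a, w), (c, 14, 11, p, y), (c, 14, 15, b, y), (c, 14, 24, v, y), (c, 14, 32, w, y), (c, 14, 33, n, y), (c, 14, 7, a, y), (c, 34, 11, p, q), (c, 34, 11, p, y), (c, 34, 15, b, q), (c, 34, 15, b, y), (c, 34, 24, v, q), (c, 34, 24, v, y), (c, 34, 32, w, q), (c, 34, 32, w, y), (c, 34, 33, n, q), (c, 34, 33, n, y), (c, 34, 7, a, q), (c, 34, 7, a, y)}
Selection B ≥ 32 AND E ≠ 33: {(c, 34, 11, p, q), (c, 34, 11, p, y), (c, 34, 15, b, q), (c, 34, 15, b, y), (c, 34, 24, v, q), (c, 34, 24, v, y), (c, 34, 32, w, q), (c, 34, 32, w, y), (c, 34, 7, a, q), (c, 34, 7, a, y)}
π_{E} gives {11, 15, 24, 32, 7} (5 duplicate(s) eliminated).

{11, 15, 24, 32, 7}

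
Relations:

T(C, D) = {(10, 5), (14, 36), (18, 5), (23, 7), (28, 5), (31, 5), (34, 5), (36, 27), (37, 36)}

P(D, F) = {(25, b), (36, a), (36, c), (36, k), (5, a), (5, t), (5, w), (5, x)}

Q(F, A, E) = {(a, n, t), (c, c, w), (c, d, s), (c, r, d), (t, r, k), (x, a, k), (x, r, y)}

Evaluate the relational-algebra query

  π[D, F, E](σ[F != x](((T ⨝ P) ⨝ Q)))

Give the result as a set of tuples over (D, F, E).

Joining T and P on D yields {(10, 5, a), (10, 5, t), (10, 5, w), (10, 5, x), (14, 36, a), (14, 36, c), (14, 36, k), (18, 5, a), (18, 5, t), (18, 5, w), (18, 5, x), (28, 5, a), (28, 5, t), (28, 5, w), (28, 5, x), (31, 5, a), (31, 5, t), (31, 5, w), (31, 5, x), (34, 5, a), (34, 5, t), (34, 5, w), (34, 5, x), (37, 36, a), (37, 36, c), (37, 36, k)}.
Joining (T ⨝ P) and Q on F yields {(10, 5, a, n, t), (10, 5, t, r, k), (10, 5, x, a, k), (10, 5, x, r, y), (14, 36, a, n, t), (14, 36, c, c, w), (14, 36, c, d, s), (14, 36, c, r, d), (18, 5, a, n, t), (18, 5, t, r, k), (18, 5, x, a, k), (18, 5, x, r, y), (28, 5, a, n, t), (28, 5, t, r, k), (28, 5, x, a, k), (28, 5, x, r, y), (31, 5, a, n, t), (31, 5, t, r, k), (31, 5, x, a, k), (31, 5, x, r, y), (34, 5, a, n, t), (34, 5, t, r, k), (34, 5, x, a, k), (34, 5, x, r, y), (37, 36, a, n, t), (37, 36, c, c, w), (37, 36, c, d, s), (37, 36, c, r, d)}.
σ[F != x]: keep tuples satisfying F != x → {(10, 5, a, n, t), (10, 5, t, r, k), (14, 36, a, n, t), (14, 36, c, c, w), (14, 36, c, d, s), (14, 36, c, r, d), (18, 5, a, n, t), (18, 5, t, r, k), (28, 5, a, n, t), (28, 5, t, r, k), (31, 5, a, n, t), (31, 5, t, r, k), (34, 5, a, n, t), (34, 5, t, r, k), (37, 36, a, n, t), (37, 36, c, c, w), (37, 36, c, d, s), (37, 36, c, r, d)}
π[D, F, E]: project onto (D, F, E) (12 duplicate(s) eliminated) → {(36, a, t), (36, c, d), (36, c, s), (36, c, w), (5, a, t), (5, t, k)}

{(36, a, t), (36, c, d), (36, c, s), (36, c, w), (5, a, t), (5, t, k)}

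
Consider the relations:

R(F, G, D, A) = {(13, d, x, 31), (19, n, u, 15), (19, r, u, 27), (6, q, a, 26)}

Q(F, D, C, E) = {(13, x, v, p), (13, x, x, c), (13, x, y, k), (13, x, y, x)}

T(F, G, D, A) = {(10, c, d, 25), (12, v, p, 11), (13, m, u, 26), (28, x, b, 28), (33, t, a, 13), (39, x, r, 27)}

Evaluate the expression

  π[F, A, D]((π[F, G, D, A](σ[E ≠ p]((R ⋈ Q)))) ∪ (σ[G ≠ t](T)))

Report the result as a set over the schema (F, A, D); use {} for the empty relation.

{(10, 25, d), (12, 11, p), (13, 26, u), (13, 31, x), (28, 28, b), (39, 27, r)}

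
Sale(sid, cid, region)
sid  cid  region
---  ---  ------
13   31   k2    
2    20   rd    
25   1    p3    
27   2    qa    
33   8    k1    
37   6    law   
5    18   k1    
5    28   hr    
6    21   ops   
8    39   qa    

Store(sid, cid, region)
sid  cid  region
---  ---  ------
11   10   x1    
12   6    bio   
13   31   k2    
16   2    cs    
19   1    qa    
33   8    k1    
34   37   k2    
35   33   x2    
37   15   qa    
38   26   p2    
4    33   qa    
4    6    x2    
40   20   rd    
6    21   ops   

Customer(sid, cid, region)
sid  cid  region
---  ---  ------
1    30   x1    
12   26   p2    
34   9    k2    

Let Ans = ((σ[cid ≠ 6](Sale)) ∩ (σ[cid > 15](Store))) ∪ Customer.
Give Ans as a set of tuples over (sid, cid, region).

{(1, 30, x1), (12, 26, p2), (13, 31, k2), (34, 9, k2), (6, 21, ops)}

σ[cid ≠ 6]: keep tuples satisfying cid ≠ 6 → {(13, 31, k2), (2, 20, rd), (25, 1, p3), (27, 2, qa), (33, 8, k1), (5, 18, k1), (5, 28, hr), (6, 21, ops), (8, 39, qa)}
σ[cid > 15]: keep tuples satisfying cid > 15 → {(13, 31, k2), (34, 37, k2), (35, 33, x2), (38, 26, p2), (4, 33, qa), (40, 20, rd), (6, 21, ops)}
Intersection: {(13, 31, k2), (2, 20, rd), (25, 1, p3), (27, 2, qa), (33, 8, k1), (5, 18, k1), (5, 28, hr), (6, 21, ops), (8, 39, qa)} with {(13, 31, k2), (34, 37, k2), (35, 33, x2), (38, 26, p2), (4, 33, qa), (40, 20, rd), (6, 21, ops)} → {(13, 31, k2), (6, 21, ops)}
Union: {(13, 31, k2), (6, 21, ops)} with {(1, 30, x1), (12, 26, p2), (34, 9, k2)} → {(1, 30, x1), (12, 26, p2), (13, 31, k2), (34, 9, k2), (6, 21, ops)}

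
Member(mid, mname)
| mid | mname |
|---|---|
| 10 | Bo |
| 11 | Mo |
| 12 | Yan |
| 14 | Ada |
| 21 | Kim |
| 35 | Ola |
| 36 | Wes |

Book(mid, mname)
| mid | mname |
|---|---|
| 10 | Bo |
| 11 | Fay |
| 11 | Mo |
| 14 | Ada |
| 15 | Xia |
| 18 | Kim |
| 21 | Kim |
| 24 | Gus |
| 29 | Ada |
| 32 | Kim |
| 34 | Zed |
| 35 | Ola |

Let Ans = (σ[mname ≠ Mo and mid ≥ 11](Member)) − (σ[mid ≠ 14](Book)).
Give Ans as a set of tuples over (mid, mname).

Filtering on mname ≠ Mo and mid ≥ 11 leaves {(12, Yan), (14, Ada), (21, Kim), (35, Ola), (36, Wes)}.
Filtering on mid ≠ 14 leaves {(10, Bo), (11, Fay), (11, Mo), (15, Xia), (18, Kim), (21, Kim), (24, Gus), (29, Ada), (32, Kim), (34, Zed), (35, Ola)}.
Difference: {(12, Yan), (14, Ada), (21, Kim), (35, Ola), (36, Wes)} with {(10, Bo), (11, Fay), (11, Mo), (15, Xia), (18, Kim), (21, Kim), (24, Gus), (29, Ada), (32, Kim), (34, Zed), (35, Ola)} → {(12, Yan), (14, Ada), (36, Wes)}

{(12, Yan), (14, Ada), (36, Wes)}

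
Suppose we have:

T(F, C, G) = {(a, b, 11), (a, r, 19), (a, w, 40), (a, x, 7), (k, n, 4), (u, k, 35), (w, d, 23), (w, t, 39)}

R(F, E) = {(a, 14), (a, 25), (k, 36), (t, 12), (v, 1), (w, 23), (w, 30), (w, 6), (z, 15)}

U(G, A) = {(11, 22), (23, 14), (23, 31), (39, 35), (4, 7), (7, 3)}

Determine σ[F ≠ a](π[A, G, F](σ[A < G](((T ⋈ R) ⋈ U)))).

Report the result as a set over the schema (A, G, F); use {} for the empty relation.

Joining T and R on F yields {(a, b, 11, 14), (a, b, 11, 25), (a, r, 19, 14), (a, r, 19, 25), (a, w, 40, 14), (a, w, 40, 25), (a, x, 7, 14), (a, x, 7, 25), (k, n, 4, 36), (w, d, 23, 23), (w, d, 23, 30), (w, d, 23, 6), (w, t, 39, 23), (w, t, 39, 30), (w, t, 39, 6)}.
Joining (T ⋈ R) and U on G yields {(a, b, 11, 14, 22), (a, b, 11, 25, 22), (a, x, 7, 14, 3), (a, x, 7, 25, 3), (k, n, 4, 36, 7), (w, d, 23, 23, 14), (w, d, 23, 23, 31), (w, d, 23, 30, 14), (w, d, 23, 30, 31), (w, d, 23, 6, 14), (w, d, 23, 6, 31), (w, t, 39, 23, 35), (w, t, 39, 30, 35), (w, t, 39, 6, 35)}.
σ[A < G]: keep tuples satisfying A < G → {(a, x, 7, 14, 3), (a, x, 7, 25, 3), (w, d, 23, 23, 14), (w, d, 23, 30, 14), (w, d, 23, 6, 14), (w, t, 39, 23, 35), (w, t, 39, 30, 35), (w, t, 39, 6, 35)}
Projecting to A, G, F (5 duplicate(s) eliminated): {(14, 23, w), (3, 7, a), (35, 39, w)}
σ[F ≠ a]: keep tuples satisfying F ≠ a → {(14, 23, w), (35, 39, w)}

{(14, 23, w), (35, 39, w)}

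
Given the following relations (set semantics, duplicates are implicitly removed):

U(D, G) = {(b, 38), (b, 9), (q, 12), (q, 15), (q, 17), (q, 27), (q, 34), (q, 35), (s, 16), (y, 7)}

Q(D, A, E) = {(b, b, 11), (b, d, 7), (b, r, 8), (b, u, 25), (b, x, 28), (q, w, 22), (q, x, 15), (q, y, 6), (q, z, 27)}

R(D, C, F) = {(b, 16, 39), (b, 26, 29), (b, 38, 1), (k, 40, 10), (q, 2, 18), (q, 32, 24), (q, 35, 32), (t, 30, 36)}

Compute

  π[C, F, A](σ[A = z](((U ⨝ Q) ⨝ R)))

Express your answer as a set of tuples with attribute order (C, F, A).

Joining U and Q on D yields {(b, 38, b, 11), (b, 38, d, 7), (b, 38, r, 8), (b, 38, u, 25), (b, 38, x, 28), (b, 9, b, 11), (b, 9, d, 7), (b, 9, r, 8), (b, 9, u, 25), (b, 9, x, 28), (q, 12, w, 22), (q, 12, x, 15), (q, 12, y, 6), (q, 12, z, 27), (q, 15, w, 22), (q, 15, x, 15), (q, 15, y, 6), (q, 15, z, 27), (q, 17, w, 22), (q, 17, x, 15), (q, 17, y, 6), (q, 17, z, 27), (q, 27, w, 22), (q, 27, x, 15), (q, 27, y, 6), (q, 27, z, 27), (q, 34, w, 22), (q, 34, x, 15), (q, 34, y, 6), (q, 34, z, 27), (q, 35, w, 22), (q, 35, x, 15), (q, 35, y, 6), (q, 35, z, 27)}.
Joining (U ⨝ Q) and R on D yields {(b, 38, b, 11, 16, 39), (b, 38, b, 11, 26, 29), (b, 38, b, 11, 38, 1), (b, 38, d, 7, 16, 39), (b, 38, d, 7, 26, 29), (b, 38, d, 7, 38, 1), (b, 38, r, 8, 16, 39), (b, 38, r, 8, 26, 29), (b, 38, r, 8, 38, 1), (b, 38, u, 25, 16, 39), (b, 38, u, 25, 26, 29), (b, 38, u, 25, 38, 1), (b, 38, x, 28, 16, 39), (b, 38, x, 28, 26, 29), (b, 38, x, 28, 38, 1), (b, 9, b, 11, 16, 39), (b, 9, b, 11, 26, 29), (b, 9, b, 11, 38, 1), (b, 9, d, 7, 16, 39), (b, 9, d, 7, 26, 29), (b, 9, d, 7, 38, 1), (b, 9, r, 8, 16, 39), (b, 9, r, 8, 26, 29), (b, 9, r, 8, 38, 1), (b, 9, u, 25, 16, 39), (b, 9, u, 25, 26, 29), (b, 9, u, 25, 38, 1), (b, 9, x, 28, 16, 39), (b, 9, x, 28, 26, 29), (b, 9, x, 28, 38, 1), (q, 12, w, 22, 2, 18), (q, 12, w, 22, 32, 24), (q, 12, w, 22, 35, 32), (q, 12, x, 15, 2, 18), (q, 12, x, 15, 32, 24), (q, 12, x, 15, 35, 32), (q, 12, y, 6, 2, 18), (q, 12, y, 6, 32, 24), (q, 12, y, 6, 35, 32), (q, 12, z, 27, 2, 18), (q, 12, z, 27, 32, 24), (q, 12, z, 27, 35, 32), (q, 15, w, 22, 2, 18), (q, 15, w, 22, 32, 24), (q, 15, w, 22, 35, 32), (q, 15, x, 15, 2, 18), (q, 15, x, 15, 32, 24), (q, 15, x, 15, 35, 32), (q, 15, y, 6, 2, 18), (q, 15, y, 6, 32, 24), (q, 15, y, 6, 35, 32), (q, 15, z, 27, 2, 18), (q, 15, z, 27, 32, 24), (q, 15, z, 27, 35, 32), (q, 17, w, 22, 2, 18), (q, 17, w, 22, 32, 24), (q, 17, w, 22, 35, 32), (q, 17, x, 15, 2, 18), (q, 17, x, 15, 32, 24), (q, 17, x, 15, 35, 32), (q, 17, y, 6, 2, 18), (q, 17, y, 6, 32, 24), (q, 17, y, 6, 35, 32), (q, 17, z, 27, 2, 18), (q, 17, z, 27, 32, 24), (q, 17, z, 27, 35, 32), (q, 27, w, 22, 2, 18), (q, 27, w, 22, 32, 24), (q, 27, w, 22, 35, 32), (q, 27, x, 15, 2, 18), (q, 27, x, 15, 32, 24), (q, 27, x, 15, 35, 32), (q, 27, y, 6, 2, 18), (q, 27, y, 6, 32, 24), (q, 27, y, 6, 35, 32), (q, 27, z, 27, 2, 18), (q, 27, z, 27, 32, 24), (q, 27, z, 27, 35, 32), (q, 34, w, 22, 2, 18), (q, 34, w, 22, 32, 24), (q, 34, w, 22, 35, 32), (q, 34, x, 15, 2, 18), (q, 34, x, 15, 32, 24), (q, 34, x, 15, 35, 32), (q, 34, y, 6, 2, 18), (q, 34, y, 6, 32, 24), (q, 34, y, 6, 35, 32), (q, 34, z, 27, 2, 18), (q, 34, z, 27, 32, 24), (q, 34, z, 27, 35, 32), (q, 35, w, 22, 2, 18), (q, 35, w, 22, 32, 24), (q, 35, w, 22, 35, 32), (q, 35, x, 15, 2, 18), (q, 35, x, 15, 32, 24), (q, 35, x, 15, 35, 32), (q, 35, y, 6, 2, 18), (q, 35, y, 6, 32, 24), (q, 35, y, 6, 35, 32), (q, 35, z, 27, 2, 18), (q, 35, z, 27, 32, 24), (q, 35, z, 27, 35, 32)}.
Apply σ_{A = z}; surviving tuples: {(q, 12, z, 27, 2, 18), (q, 12, z, 27, 32, 24), (q, 12, z, 27, 35, 32), (q, 15, z, 27, 2, 18), (q, 15, z, 27, 32, 24), (q, 15, z, 27, 35, 32), (q, 17, z, 27, 2, 18), (q, 17, z, 27, 32, 24), (q, 17, z, 27, 35, 32), (q, 27, z, 27, 2, 18), (q, 27, z, 27, 32, 24), (q, 27, z, 27, 35, 32), (q, 34, z, 27, 2, 18), (q, 34, z, 27, 32, 24), (q, 34, z, 27, 35, 32), (q, 35, z, 27, 2, 18), (q, 35, z, 27, 32, 24), (q, 35, z, 27, 35, 32)}
Keep only column(s) C, F, A (15 duplicate(s) eliminated): {(2, 18, z), (32, 24, z), (35, 32, z)}

{(2, 18, z), (32, 24, z), (35, 32, z)}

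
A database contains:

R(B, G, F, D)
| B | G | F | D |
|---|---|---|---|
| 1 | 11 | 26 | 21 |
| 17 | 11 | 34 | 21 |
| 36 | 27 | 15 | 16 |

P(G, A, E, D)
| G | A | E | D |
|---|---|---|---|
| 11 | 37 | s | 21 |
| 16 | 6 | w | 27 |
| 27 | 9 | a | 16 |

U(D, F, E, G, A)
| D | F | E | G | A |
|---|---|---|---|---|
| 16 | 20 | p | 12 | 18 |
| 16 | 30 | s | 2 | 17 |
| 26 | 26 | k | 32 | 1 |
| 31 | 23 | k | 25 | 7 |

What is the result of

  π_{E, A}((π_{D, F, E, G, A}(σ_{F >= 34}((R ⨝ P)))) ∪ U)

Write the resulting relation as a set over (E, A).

Joining R and P on G, D yields {(1, 11, 26, 21, 37, s), (17, 11, 34, 21, 37, s), (36, 27, 15, 16, 9, a)}.
Selection F >= 34: {(17, 11, 34, 21, 37, s)}
π_{D, F, E, G, A} gives {(21, 34, s, 11, 37)}.
Taking the union: {(16, 20, p, 12, 18), (16, 30, s, 2, 17), (21, 34, s, 11, 37), (26, 26, k, 32, 1), (31, 23, k, 25, 7)}
π_{E, A} gives {(k, 1), (k, 7), (p, 18), (s, 17), (s, 37)}.

{(k, 1), (k, 7), (p, 18), (s, 17), (s, 37)}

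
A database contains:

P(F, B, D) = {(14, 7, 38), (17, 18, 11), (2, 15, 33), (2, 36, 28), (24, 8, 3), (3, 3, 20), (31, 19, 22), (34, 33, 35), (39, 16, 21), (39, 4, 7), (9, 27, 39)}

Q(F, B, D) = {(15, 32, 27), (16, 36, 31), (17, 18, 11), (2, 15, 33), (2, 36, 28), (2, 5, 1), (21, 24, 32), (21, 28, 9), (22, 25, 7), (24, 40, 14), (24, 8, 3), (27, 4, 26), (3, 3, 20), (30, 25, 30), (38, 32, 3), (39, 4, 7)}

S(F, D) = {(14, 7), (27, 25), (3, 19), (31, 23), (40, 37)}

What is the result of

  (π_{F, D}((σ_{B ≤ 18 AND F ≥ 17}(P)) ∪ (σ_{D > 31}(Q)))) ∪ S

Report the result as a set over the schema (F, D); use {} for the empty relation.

Selection B ≤ 18 AND F ≥ 17: {(17, 18, 11), (24, 8, 3), (39, 16, 21), (39, 4, 7)}
Selection D > 31: {(2, 15, 33), (21, 24, 32)}
Set union of the two operands is {(17, 18, 11), (2, 15, 33), (21, 24, 32), (24, 8, 3), (39, 16, 21), (39, 4, 7)}.
π_{F, D} gives {(17, 11), (2, 33), (21, 32), (24, 3), (39, 21), (39, 7)}.
Set union of the two operands is {(14, 7), (17, 11), (2, 33), (21, 32), (24, 3), (27, 25), (3, 19), (31, 23), (39, 21), (39, 7), (40, 37)}.

{(14, 7), (17, 11), (2, 33), (21, 32), (24, 3), (27, 25), (3, 19), (31, 23), (39, 21), (39, 7), (40, 37)}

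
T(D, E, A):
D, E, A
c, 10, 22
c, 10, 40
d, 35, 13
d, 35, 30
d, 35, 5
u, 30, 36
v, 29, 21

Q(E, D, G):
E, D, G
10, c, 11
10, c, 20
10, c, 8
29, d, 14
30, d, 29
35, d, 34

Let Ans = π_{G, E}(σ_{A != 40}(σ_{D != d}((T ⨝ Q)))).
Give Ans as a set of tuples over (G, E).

Joining T and Q on D, E yields {(c, 10, 22, 11), (c, 10, 22, 20), (c, 10, 22, 8), (c, 10, 40, 11), (c, 10, 40, 20), (c, 10, 40, 8), (d, 35, 13, 34), (d, 35, 30, 34), (d, 35, 5, 34)}.
σ[D != d]: keep tuples satisfying D != d → {(c, 10, 22, 11), (c, 10, 22, 20), (c, 10, 22, 8), (c, 10, 40, 11), (c, 10, 40, 20), (c, 10, 40, 8)}
σ[A != 40]: keep tuples satisfying A != 40 → {(c, 10, 22, 11), (c, 10, 22, 20), (c, 10, 22, 8)}
Projecting to G, E: {(11, 10), (20, 10), (8, 10)}

{(11, 10), (20, 10), (8, 10)}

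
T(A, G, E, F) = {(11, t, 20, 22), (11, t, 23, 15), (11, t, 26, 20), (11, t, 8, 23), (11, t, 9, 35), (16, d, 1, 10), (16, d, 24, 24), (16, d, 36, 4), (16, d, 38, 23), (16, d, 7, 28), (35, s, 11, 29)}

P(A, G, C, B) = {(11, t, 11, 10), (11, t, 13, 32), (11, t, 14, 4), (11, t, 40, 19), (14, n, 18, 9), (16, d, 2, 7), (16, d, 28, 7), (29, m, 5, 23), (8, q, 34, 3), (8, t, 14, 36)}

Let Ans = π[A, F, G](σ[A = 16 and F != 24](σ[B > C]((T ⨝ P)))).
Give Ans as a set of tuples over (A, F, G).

{(16, 10, d), (16, 23, d), (16, 28, d), (16, 4, d)}

T ⋈ P (natural join on A, G): {(11, t, 20, 22, 11, 10), (11, t, 20, 22, 13, 32), (11, t, 20, 22, 14, 4), (11, t, 20, 22, 40, 19), (11, t, 23, 15, 11, 10), (11, t, 23, 15, 13, 32), (11, t, 23, 15, 14, 4), (11, t, 23, 15, 40, 19), (11, t, 26, 20, 11, 10), (11, t, 26, 20, 13, 32), (11, t, 26, 20, 14, 4), (11, t, 26, 20, 40, 19), (11, t, 8, 23, 11, 10), (11, t, 8, 23, 13, 32), (11, t, 8, 23, 14, 4), (11, t, 8, 23, 40, 19), (11, t, 9, 35, 11, 10), (11, t, 9, 35, 13, 32), (11, t, 9, 35, 14, 4), (11, t, 9, 35, 40, 19), (16, d, 1, 10, 2, 7), (16, d, 1, 10, 28, 7), (16, d, 24, 24, 2, 7), (16, d, 24, 24, 28, 7), (16, d, 36, 4, 2, 7), (16, d, 36, 4, 28, 7), (16, d, 38, 23, 2, 7), (16, d, 38, 23, 28, 7), (16, d, 7, 28, 2, 7), (16, d, 7, 28, 28, 7)}
Apply σ_{B > C}; surviving tuples: {(11, t, 20, 22, 13, 32), (11, t, 23, 15, 13, 32), (11, t, 26, 20, 13, 32), (11, t, 8, 23, 13, 32), (11, t, 9, 35, 13, 32), (16, d, 1, 10, 2, 7), (16, d, 24, 24, 2, 7), (16, d, 36, 4, 2, 7), (16, d, 38, 23, 2, 7), (16, d, 7, 28, 2, 7)}
Apply σ_{A = 16 and F != 24}; surviving tuples: {(16, d, 1, 10, 2, 7), (16, d, 36, 4, 2, 7), (16, d, 38, 23, 2, 7), (16, d, 7, 28, 2, 7)}
π[A, F, G]: project onto (A, F, G) → {(16, 10, d), (16, 23, d), (16, 28, d), (16, 4, d)}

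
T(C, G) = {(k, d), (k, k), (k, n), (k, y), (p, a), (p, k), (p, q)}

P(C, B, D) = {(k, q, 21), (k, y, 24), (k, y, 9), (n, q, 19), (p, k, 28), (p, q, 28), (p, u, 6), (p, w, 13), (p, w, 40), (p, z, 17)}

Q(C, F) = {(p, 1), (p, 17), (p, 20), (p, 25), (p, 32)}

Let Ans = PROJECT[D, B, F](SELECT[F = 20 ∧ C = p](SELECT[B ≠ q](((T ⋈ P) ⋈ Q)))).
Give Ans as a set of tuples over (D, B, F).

T ⋈ P (natural join on C): {(k, d, q, 21), (k, d, y, 24), (k, d, y, 9), (k, k, q, 21), (k, k, y, 24), (k, k, y, 9), (k, n, q, 21), (k, n, y, 24), (k, n, y, 9), (k, y, q, 21), (k, y, y, 24), (k, y, y, 9), (p, a, k, 28), (p, a, q, 28), (p, a, u, 6), (p, a, w, 13), (p, a, w, 40), (p, a, z, 17), (p, k, k, 28), (p, k, q, 28), (p, k, u, 6), (p, k, w, 13), (p, k, w, 40), (p, k, z, 17), (p, q, k, 28), (p, q, q, 28), (p, q, u, 6), (p, q, w, 13), (p, q, w, 40), (p, q, z, 17)}
(T ⋈ P) ⋈ Q (natural join on C): {(p, a, k, 28, 1), (p, a, k, 28, 17), (p, a, k, 28, 20), (p, a, k, 28, 25), (p, a, k, 28, 32), (p, a, q, 28, 1), (p, a, q, 28, 17), (p, a, q, 28, 20), (p, a, q, 28, 25), (p, a, q, 28, 32), (p, a, u, 6, 1), (p, a, u, 6, 17), (p, a, u, 6, 20), (p, a, u, 6, 25), (p, a, u, 6, 32), (p, a, w, 13, 1), (p, a, w, 13, 17), (p, a, w, 13, 20), (p, a, w, 13, 25), (p, a, w, 13, 32), (p, a, w, 40, 1), (p, a, w, 40, 17), (p, a, w, 40, 20), (p, a, w, 40, 25), (p, a, w, 40, 32), (p, a, z, 17, 1), (p, a, z, 17, 17), (p, a, z, 17, 20), (p, a, z, 17, 25), (p, a, z, 17, 32), (p, k, k, 28, 1), (p, k, k, 28, 17), (p, k, k, 28, 20), (p, k, k, 28, 25), (p, k, k, 28, 32), (p, k, q, 28, 1), (p, k, q, 28, 17), (p, k, q, 28, 20), (p, k, q, 28, 25), (p, k, q, 28, 32), (p, k, u, 6, 1), (p, k, u, 6, 17), (p, k, u, 6, 20), (p, k, u, 6, 25), (p, k, u, 6, 32), (p, k, w, 13, 1), (p, k, w, 13, 17), (p, k, w, 13, 20), (p, k, w, 13, 25), (p, k, w, 13, 32), (p, k, w, 40, 1), (p, k, w, 40, 17), (p, k, w, 40, 20), (p, k, w, 40, 25), (p, k, w, 40, 32), (p, k, z, 17, 1), (p, k, z, 17, 17), (p, k, z, 17, 20), (p, k, z, 17, 25), (p, k, z, 17, 32), (p, q, k, 28, 1), (p, q, k, 28, 17), (p, q, k, 28, 20), (p, q, k, 28, 25), (p, q, k, 28, 32), (p, q, q, 28, 1), (p, q, q, 28, 17), (p, q, q, 28, 20), (p, q, q, 28, 25), (p, q, q, 28, 32), (p, q, u, 6, 1), (p, q, u, 6, 17), (p, q, u, 6, 20), (p, q, u, 6, 25), (p, q, u, 6, 32), (p, q, w, 13, 1), (p, q, w, 13, 17), (p, q, w, 13, 20), (p, q, w, 13, 25), (p, q, w, 13, 32), (p, q, w, 40, 1), (p, q, w, 40, 17), (p, q, w, 40, 20), (p, q, w, 40, 25), (p, q, w, 40, 32), (p, q, z, 17, 1), (p, q, z, 17, 17), (p, q, z, 17, 20), (p, q, z, 17, 25), (p, q, z, 17, 32)}
Apply σ_{B ≠ q}; surviving tuples: {(p, a, k, 28, 1), (p, a, k, 28, 17), (p, a, k, 28, 20), (p, a, k, 28, 25), (p, a, k, 28, 32), (p, a, u, 6, 1), (p, a, u, 6, 17), (p, a, u, 6, 20), (p, a, u, 6, 25), (p, a, u, 6, 32), (p, a, w, 13, 1), (p, a, w, 13, 17), (p, a, w, 13, 20), (p, a, w, 13, 25), (p, a, w, 13, 32), (p, a, w, 40, 1), (p, a, w, 40, 17), (p, a, w, 40, 20), (p, a, w, 40, 25), (p, a, w, 40, 32), (p, a, z, 17, 1), (p, a, z, 17, 17), (p, a, z, 17, 20), (p, a, z, 17, 25), (p, a, z, 17, 32), (p, k, k, 28, 1), (p, k, k, 28, 17), (p, k, k, 28, 20), (p, k, k, 28, 25), (p, k, k, 28, 32), (p, k, u, 6, 1), (p, k, u, 6, 17), (p, k, u, 6, 20), (p, k, u, 6, 25), (p, k, u, 6, 32), (p, k, w, 13, 1), (p, k, w, 13, 17), (p, k, w, 13, 20), (p, k, w, 13, 25), (p, k, w, 13, 32), (p, k, w, 40, 1), (p, k, w, 40, 17), (p, k, w, 40, 20), (p, k, w, 40, 25), (p, k, w, 40, 32), (p, k, z, 17, 1), (p, k, z, 17, 17), (p, k, z, 17, 20), (p, k, z, 17, 25), (p, k, z, 17, 32), (p, q, k, 28, 1), (p, q, k, 28, 17), (p, q, k, 28, 20), (p, q, k, 28, 25), (p, q, k, 28, 32), (p, q, u, 6, 1), (p, q, u, 6, 17), (p, q, u, 6, 20), (p, q, u, 6, 25), (p, q, u, 6, 32), (p, q, w, 13, 1), (p, q, w, 13, 17), (p, q, w, 13, 20), (p, q, w, 13, 25), (p, q, w, 13, 32), (p, q, w, 40, 1), (p, q, w, 40, 17), (p, q, w, 40, 20), (p, q, w, 40, 25), (p, q, w, 40, 32), (p, q, z, 17, 1), (p, q, z, 17, 17), (p, q, z, 17, 20), (p, q, z, 17, 25), (p, q, z, 17, 32)}
Apply σ_{F = 20 ∧ C = p}; surviving tuples: {(p, a, k, 28, 20), (p, a, u, 6, 20), (p, a, w, 13, 20), (p, a, w, 40, 20), (p, a, z, 17, 20), (p, k, k, 28, 20), (p, k, u, 6, 20), (p, k, w, 13, 20), (p, k, w, 40, 20), (p, k, z, 17, 20), (p, q, k, 28, 20), (p, q, u, 6, 20), (p, q, w, 13, 20), (p, q, w, 40, 20), (p, q, z, 17, 20)}
Projecting to D, B, F (10 duplicate(s) eliminated): {(13, w, 20), (17, z, 20), (28, k, 20), (40, w, 20), (6, u, 20)}

{(13, w, 20), (17, z, 20), (28, k, 20), (40, w, 20), (6, u, 20)}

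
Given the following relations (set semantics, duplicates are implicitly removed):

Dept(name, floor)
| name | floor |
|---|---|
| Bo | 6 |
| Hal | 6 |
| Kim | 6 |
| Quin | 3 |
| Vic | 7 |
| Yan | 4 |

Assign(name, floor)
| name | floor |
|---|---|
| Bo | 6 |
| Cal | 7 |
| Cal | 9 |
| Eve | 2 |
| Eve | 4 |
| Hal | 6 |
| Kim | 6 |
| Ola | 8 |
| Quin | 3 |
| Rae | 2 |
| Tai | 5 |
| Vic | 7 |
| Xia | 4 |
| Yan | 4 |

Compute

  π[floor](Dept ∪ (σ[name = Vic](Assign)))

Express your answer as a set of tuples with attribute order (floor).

{3, 4, 6, 7}

σ[name = Vic]: keep tuples satisfying name = Vic → {(Vic, 7)}
Set union of the two operands is {(Bo, 6), (Hal, 6), (Kim, 6), (Quin, 3), (Vic, 7), (Yan, 4)}.
Keep only column(s) floor (2 duplicate(s) eliminated): {3, 4, 6, 7}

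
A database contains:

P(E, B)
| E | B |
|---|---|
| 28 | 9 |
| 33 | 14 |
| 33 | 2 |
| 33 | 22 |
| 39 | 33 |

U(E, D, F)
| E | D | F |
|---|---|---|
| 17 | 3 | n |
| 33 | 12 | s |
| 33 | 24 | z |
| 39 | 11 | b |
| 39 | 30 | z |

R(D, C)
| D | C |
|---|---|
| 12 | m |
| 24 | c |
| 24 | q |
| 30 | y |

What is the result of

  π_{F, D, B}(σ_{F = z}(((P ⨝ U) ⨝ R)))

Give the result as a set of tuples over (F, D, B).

Joining P and U on E yields {(33, 14, 12, s), (33, 14, 24, z), (33, 2, 12, s), (33, 2, 24, z), (33, 22, 12, s), (33, 22, 24, z), (39, 33, 11, b), (39, 33, 30, z)}.
Joining (P ⨝ U) and R on D yields {(33, 14, 12, s, m), (33, 14, 24, z, c), (33, 14, 24, z, q), (33, 2, 12, s, m), (33, 2, 24, z, c), (33, 2, 24, z, q), (33, 22, 12, s, m), (33, 22, 24, z, c), (33, 22, 24, z, q), (39, 33, 30, z, y)}.
Filtering on F = z leaves {(33, 14, 24, z, c), (33, 14, 24, z, q), (33, 2, 24, z, c), (33, 2, 24, z, q), (33, 22, 24, z, c), (33, 22, 24, z, q), (39, 33, 30, z, y)}.
Keep only column(s) F, D, B (3 duplicate(s) eliminated): {(z, 24, 14), (z, 24, 2), (z, 24, 22), (z, 30, 33)}

{(z, 24, 14), (z, 24, 2), (z, 24, 22), (z, 30, 33)}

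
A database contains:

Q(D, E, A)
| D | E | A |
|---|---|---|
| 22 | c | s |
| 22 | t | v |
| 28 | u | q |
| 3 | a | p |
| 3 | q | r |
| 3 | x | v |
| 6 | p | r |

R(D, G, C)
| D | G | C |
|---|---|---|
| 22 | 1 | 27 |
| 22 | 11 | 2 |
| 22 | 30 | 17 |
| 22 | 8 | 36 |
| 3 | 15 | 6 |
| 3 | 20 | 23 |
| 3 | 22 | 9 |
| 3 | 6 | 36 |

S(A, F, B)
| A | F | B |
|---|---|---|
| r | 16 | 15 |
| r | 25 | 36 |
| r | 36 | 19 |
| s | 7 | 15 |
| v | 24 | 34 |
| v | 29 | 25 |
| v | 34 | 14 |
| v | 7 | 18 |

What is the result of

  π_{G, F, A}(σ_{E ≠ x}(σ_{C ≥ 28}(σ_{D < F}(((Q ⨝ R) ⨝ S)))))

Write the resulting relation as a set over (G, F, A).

{(6, 16, r), (6, 25, r), (6, 36, r), (8, 24, v), (8, 29, v), (8, 34, v)}

Joining Q and R on D yields {(22, c, s, 1, 27), (22, c, s, 11, 2), (22, c, s, 30, 17), (22, c, s, 8, 36), (22, t, v, 1, 27), (22, t, v, 11, 2), (22, t, v, 30, 17), (22, t, v, 8, 36), (3, a, p, 15, 6), (3, a, p, 20, 23), (3, a, p, 22, 9), (3, a, p, 6, 36), (3, q, r, 15, 6), (3, q, r, 20, 23), (3, q, r, 22, 9), (3, q, r, 6, 36), (3, x, v, 15, 6), (3, x, v, 20, 23), (3, x, v, 22, 9), (3, x, v, 6, 36)}.
Joining (Q ⨝ R) and S on A yields {(22, c, s, 1, 27, 7, 15), (22, c, s, 11, 2, 7, 15), (22, c, s, 30, 17, 7, 15), (22, c, s, 8, 36, 7, 15), (22, t, v, 1, 27, 24, 34), (22, t, v, 1, 27, 29, 25), (22, t, v, 1, 27, 34, 14), (22, t, v, 1, 27, 7, 18), (22, t, v, 11, 2, 24, 34), (22, t, v, 11, 2, 29, 25), (22, t, v, 11, 2, 34, 14), (22, t, v, 11, 2, 7, 18), (22, t, v, 30, 17, 24, 34), (22, t, v, 30, 17, 29, 25), (22, t, v, 30, 17, 34, 14), (22, t, v, 30, 17, 7, 18), (22, t, v, 8, 36, 24, 34), (22, t, v, 8, 36, 29, 25), (22, t, v, 8, 36, 34, 14), (22, t, v, 8, 36, 7, 18), (3, q, r, 15, 6, 16, 15), (3, q, r, 15, 6, 25, 36), (3, q, r, 15, 6, 36, 19), (3, q, r, 20, 23, 16, 15), (3, q, r, 20, 23, 25, 36), (3, q, r, 20, 23, 36, 19), (3, q, r, 22, 9, 16, 15), (3, q, r, 22, 9, 25, 36), (3, q, r, 22, 9, 36, 19), (3, q, r, 6, 36, 16, 15), (3, q, r, 6, 36, 25, 36), (3, q, r, 6, 36, 36, 19), (3, x, v, 15, 6, 24, 34), (3, x, v, 15, 6, 29, 25), (3, x, v, 15, 6, 34, 14), (3, x, v, 15, 6, 7, 18), (3, x, v, 20, 23, 24, 34), (3, x, v, 20, 23, 29, 25), (3, x, v, 20, 23, 34, 14), (3, x, v, 20, 23, 7, 18), (3, x, v, 22, 9, 24, 34), (3, x, v, 22, 9, 29, 25), (3, x, v, 22, 9, 34, 14), (3, x, v, 22, 9, 7, 18), (3, x, v, 6, 36, 24, 34), (3, x, v, 6, 36, 29, 25), (3, x, v, 6, 36, 34, 14), (3, x, v, 6, 36, 7, 18)}.
σ[D < F]: keep tuples satisfying D < F → {(22, t, v, 1, 27, 24, 34), (22, t, v, 1, 27, 29, 25), (22, t, v, 1, 27, 34, 14), (22, t, v, 11, 2, 24, 34), (22, t, v, 11, 2, 29, 25), (22, t, v, 11, 2, 34, 14), (22, t, v, 30, 17, 24, 34), (22, t, v, 30, 17, 29, 25), (22, t, v, 30, 17, 34, 14), (22, t, v, 8, 36, 24, 34), (22, t, v, 8, 36, 29, 25), (22, t, v, 8, 36, 34, 14), (3, q, r, 15, 6, 16, 15), (3, q, r, 15, 6, 25, 36), (3, q, r, 15, 6, 36, 19), (3, q, r, 20, 23, 16, 15), (3, q, r, 20, 23, 25, 36), (3, q, r, 20, 23, 36, 19), (3, q, r, 22, 9, 16, 15), (3, q, r, 22, 9, 25, 36), (3, q, r, 22, 9, 36, 19), (3, q, r, 6, 36, 16, 15), (3, q, r, 6, 36, 25, 36), (3, q, r, 6, 36, 36, 19), (3, x, v, 15, 6, 24, 34), (3, x, v, 15, 6, 29, 25), (3, x, v, 15, 6, 34, 14), (3, x, v, 15, 6, 7, 18), (3, x, v, 20, 23, 24, 34), (3, x, v, 20, 23, 29, 25), (3, x, v, 20, 23, 34, 14), (3, x, v, 20, 23, 7, 18), (3, x, v, 22, 9, 24, 34), (3, x, v, 22, 9, 29, 25), (3, x, v, 22, 9, 34, 14), (3, x, v, 22, 9, 7, 18), (3, x, v, 6, 36, 24, 34), (3, x, v, 6, 36, 29, 25), (3, x, v, 6, 36, 34, 14), (3, x, v, 6, 36, 7, 18)}
σ[C ≥ 28]: keep tuples satisfying C ≥ 28 → {(22, t, v, 8, 36, 24, 34), (22, t, v, 8, 36, 29, 25), (22, t, v, 8, 36, 34, 14), (3, q, r, 6, 36, 16, 15), (3, q, r, 6, 36, 25, 36), (3, q, r, 6, 36, 36, 19), (3, x, v, 6, 36, 24, 34), (3, x, v, 6, 36, 29, 25), (3, x, v, 6, 36, 34, 14), (3, x, v, 6, 36, 7, 18)}
σ[E ≠ x]: keep tuples satisfying E ≠ x → {(22, t, v, 8, 36, 24, 34), (22, t, v, 8, 36, 29, 25), (22, t, v, 8, 36, 34, 14), (3, q, r, 6, 36, 16, 15), (3, q, r, 6, 36, 25, 36), (3, q, r, 6, 36, 36, 19)}
Keep only column(s) G, F, A: {(6, 16, r), (6, 25, r), (6, 36, r), (8, 24, v), (8, 29, v), (8, 34, v)}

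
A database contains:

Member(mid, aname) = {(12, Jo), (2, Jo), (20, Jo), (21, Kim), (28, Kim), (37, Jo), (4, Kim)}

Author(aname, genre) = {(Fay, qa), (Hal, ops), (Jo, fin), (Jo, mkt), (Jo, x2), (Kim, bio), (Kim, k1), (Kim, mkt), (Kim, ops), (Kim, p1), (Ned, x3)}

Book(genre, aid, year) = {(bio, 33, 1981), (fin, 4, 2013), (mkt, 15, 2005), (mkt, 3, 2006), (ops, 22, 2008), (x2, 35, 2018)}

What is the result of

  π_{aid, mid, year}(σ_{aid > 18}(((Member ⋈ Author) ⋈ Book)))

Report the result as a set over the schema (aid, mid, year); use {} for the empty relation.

Natural join on aname: {(12, Jo, fin), (12, Jo, mkt), (12, Jo, x2), (2, Jo, fin), (2, Jo, mkt), (2, Jo, x2), (20, Jo, fin), (20, Jo, mkt), (20, Jo, x2), (21, Kim, bio), (21, Kim, k1), (21, Kim, mkt), (21, Kim, ops), (21, Kim, p1), (28, Kim, bio), (28, Kim, k1), (28, Kim, mkt), (28, Kim, ops), (28, Kim, p1), (37, Jo, fin), (37, Jo, mkt), (37, Jo, x2), (4, Kim, bio), (4, Kim, k1), (4, Kim, mkt), (4, Kim, ops), (4, Kim, p1)}
Natural join on genre: {(12, Jo, fin, 4, 2013), (12, Jo, mkt, 15, 2005), (12, Jo, mkt, 3, 2006), (12, Jo, x2, 35, 2018), (2, Jo, fin, 4, 2013), (2, Jo, mkt, 15, 2005), (2, Jo, mkt, 3, 2006), (2, Jo, x2, 35, 2018), (20, Jo, fin, 4, 2013), (20, Jo, mkt, 15, 2005), (20, Jo, mkt, 3, 2006), (20, Jo, x2, 35, 2018), (21, Kim, bio, 33, 1981), (21, Kim, mkt, 15, 2005), (21, Kim, mkt, 3, 2006), (21, Kim, ops, 22, 2008), (28, Kim, bio, 33, 1981), (28, Kim, mkt, 15, 2005), (28, Kim, mkt, 3, 2006), (28, Kim, ops, 22, 2008), (37, Jo, fin, 4, 2013), (37, Jo, mkt, 15, 2005), (37, Jo, mkt, 3, 2006), (37, Jo, x2, 35, 2018), (4, Kim, bio, 33, 1981), (4, Kim, mkt, 15, 2005), (4, Kim, mkt, 3, 2006), (4, Kim, ops, 22, 2008)}
Apply σ_{aid > 18}; surviving tuples: {(12, Jo, x2, 35, 2018), (2, Jo, x2, 35, 2018), (20, Jo, x2, 35, 2018), (21, Kim, bio, 33, 1981), (21, Kim, ops, 22, 2008), (28, Kim, bio, 33, 1981), (28, Kim, ops, 22, 2008), (37, Jo, x2, 35, 2018), (4, Kim, bio, 33, 1981), (4, Kim, ops, 22, 2008)}
Projecting to aid, mid, year: {(22, 21, 2008), (22, 28, 2008), (22, 4, 2008), (33, 21, 1981), (33, 28, 1981), (33, 4, 1981), (35, 12, 2018), (35, 2, 2018), (35, 20, 2018), (35, 37, 2018)}

{(22, 21, 2008), (22, 28, 2008), (22, 4, 2008), (33, 21, 1981), (33, 28, 1981), (33, 4, 1981), (35, 12, 2018), (35, 2, 2018), (35, 20, 2018), (35, 37, 2018)}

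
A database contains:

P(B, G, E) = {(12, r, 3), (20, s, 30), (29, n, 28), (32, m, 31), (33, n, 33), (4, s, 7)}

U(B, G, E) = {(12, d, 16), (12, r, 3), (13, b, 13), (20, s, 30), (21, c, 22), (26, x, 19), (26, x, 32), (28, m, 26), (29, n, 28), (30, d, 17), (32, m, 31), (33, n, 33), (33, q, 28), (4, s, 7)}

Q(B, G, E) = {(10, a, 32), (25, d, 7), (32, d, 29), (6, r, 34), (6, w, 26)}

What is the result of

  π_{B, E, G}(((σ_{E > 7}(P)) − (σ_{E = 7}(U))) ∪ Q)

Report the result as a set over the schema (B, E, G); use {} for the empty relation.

{(10, 32, a), (20, 30, s), (25, 7, d), (29, 28, n), (32, 29, d), (32, 31, m), (33, 33, n), (6, 26, w), (6, 34, r)}

Selection E > 7: {(20, s, 30), (29, n, 28), (32, m, 31), (33, n, 33)}
Selection E = 7: {(4, s, 7)}
Difference: {(20, s, 30), (29, n, 28), (32, m, 31), (33, n, 33)} with {(4, s, 7)} → {(20, s, 30), (29, n, 28), (32, m, 31), (33, n, 33)}
Union: {(20, s, 30), (29, n, 28), (32, m, 31), (33, n, 33)} with {(10, a, 32), (25, d, 7), (32, d, 29), (6, r, 34), (6, w, 26)} → {(10, a, 32), (20, s, 30), (25, d, 7), (29, n, 28), (32, d, 29), (32, m, 31), (33, n, 33), (6, r, 34), (6, w, 26)}
π_{B, E, G} gives {(10, 32, a), (20, 30, s), (25, 7, d), (29, 28, n), (32, 29, d), (32, 31, m), (33, 33, n), (6, 26, w), (6, 34, r)}.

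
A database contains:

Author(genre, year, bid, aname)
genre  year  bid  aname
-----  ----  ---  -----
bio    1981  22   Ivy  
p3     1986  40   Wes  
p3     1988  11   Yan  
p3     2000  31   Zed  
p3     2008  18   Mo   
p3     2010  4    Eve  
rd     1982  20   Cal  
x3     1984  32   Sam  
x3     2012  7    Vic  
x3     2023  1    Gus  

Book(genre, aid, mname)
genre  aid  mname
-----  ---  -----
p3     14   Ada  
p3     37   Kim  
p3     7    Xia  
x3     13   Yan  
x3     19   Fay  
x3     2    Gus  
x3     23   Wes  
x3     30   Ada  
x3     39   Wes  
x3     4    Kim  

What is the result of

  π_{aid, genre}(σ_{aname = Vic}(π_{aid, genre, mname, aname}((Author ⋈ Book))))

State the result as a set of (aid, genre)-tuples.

{(13, x3), (19, x3), (2, x3), (23, x3), (30, x3), (39, x3), (4, x3)}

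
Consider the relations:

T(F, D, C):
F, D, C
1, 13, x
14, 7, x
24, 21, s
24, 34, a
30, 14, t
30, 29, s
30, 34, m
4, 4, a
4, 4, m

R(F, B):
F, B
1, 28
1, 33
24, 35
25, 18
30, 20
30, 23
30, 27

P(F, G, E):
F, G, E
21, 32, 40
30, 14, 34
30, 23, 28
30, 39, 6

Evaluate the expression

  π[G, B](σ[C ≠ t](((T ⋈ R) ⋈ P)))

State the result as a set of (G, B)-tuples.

{(14, 20), (14, 23), (14, 27), (23, 20), (23, 23), (23, 27), (39, 20), (39, 23), (39, 27)}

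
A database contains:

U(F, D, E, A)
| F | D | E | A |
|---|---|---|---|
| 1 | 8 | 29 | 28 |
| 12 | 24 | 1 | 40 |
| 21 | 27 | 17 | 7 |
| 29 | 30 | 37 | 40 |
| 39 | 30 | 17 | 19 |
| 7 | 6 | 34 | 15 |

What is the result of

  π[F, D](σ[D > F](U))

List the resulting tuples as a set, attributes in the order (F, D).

Apply σ_{D > F}; surviving tuples: {(1, 8, 29, 28), (12, 24, 1, 40), (21, 27, 17, 7), (29, 30, 37, 40)}
Projecting to F, D: {(1, 8), (12, 24), (21, 27), (29, 30)}

{(1, 8), (12, 24), (21, 27), (29, 30)}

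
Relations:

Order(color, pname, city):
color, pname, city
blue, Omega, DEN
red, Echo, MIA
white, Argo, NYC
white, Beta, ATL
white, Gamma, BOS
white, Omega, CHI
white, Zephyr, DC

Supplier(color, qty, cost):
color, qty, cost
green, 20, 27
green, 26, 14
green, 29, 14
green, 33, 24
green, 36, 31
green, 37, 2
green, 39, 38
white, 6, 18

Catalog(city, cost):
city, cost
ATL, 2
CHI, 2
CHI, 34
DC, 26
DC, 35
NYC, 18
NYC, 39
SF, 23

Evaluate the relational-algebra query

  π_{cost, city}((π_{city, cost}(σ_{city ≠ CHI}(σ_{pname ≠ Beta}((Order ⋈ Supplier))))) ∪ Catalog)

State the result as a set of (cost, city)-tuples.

Order ⋈ Supplier (natural join on color): {(white, Argo, NYC, 6, 18), (white, Beta, ATL, 6, 18), (white, Gamma, BOS, 6, 18), (white, Omega, CHI, 6, 18), (white, Zephyr, DC, 6, 18)}
Apply σ_{pname ≠ Beta}; surviving tuples: {(white, Argo, NYC, 6, 18), (white, Gamma, BOS, 6, 18), (white, Omega, CHI, 6, 18), (white, Zephyr, DC, 6, 18)}
Apply σ_{city ≠ CHI}; surviving tuples: {(white, Argo, NYC, 6, 18), (white, Gamma, BOS, 6, 18), (white, Zephyr, DC, 6, 18)}
Projecting to city, cost: {(BOS, 18), (DC, 18), (NYC, 18)}
Union: {(BOS, 18), (DC, 18), (NYC, 18)} with {(ATL, 2), (CHI, 2), (CHI, 34), (DC, 26), (DC, 35), (NYC, 18), (NYC, 39), (SF, 23)} → {(ATL, 2), (BOS, 18), (CHI, 2), (CHI, 34), (DC, 18), (DC, 26), (DC, 35), (NYC, 18), (NYC, 39), (SF, 23)}
Projecting to cost, city: {(18, BOS), (18, DC), (18, NYC), (2, ATL), (2, CHI), (23, SF), (26, DC), (34, CHI), (35, DC), (39, NYC)}

{(18, BOS), (18, DC), (18, NYC), (2, ATL), (2, CHI), (23, SF), (26, DC), (34, CHI), (35, DC), (39, NYC)}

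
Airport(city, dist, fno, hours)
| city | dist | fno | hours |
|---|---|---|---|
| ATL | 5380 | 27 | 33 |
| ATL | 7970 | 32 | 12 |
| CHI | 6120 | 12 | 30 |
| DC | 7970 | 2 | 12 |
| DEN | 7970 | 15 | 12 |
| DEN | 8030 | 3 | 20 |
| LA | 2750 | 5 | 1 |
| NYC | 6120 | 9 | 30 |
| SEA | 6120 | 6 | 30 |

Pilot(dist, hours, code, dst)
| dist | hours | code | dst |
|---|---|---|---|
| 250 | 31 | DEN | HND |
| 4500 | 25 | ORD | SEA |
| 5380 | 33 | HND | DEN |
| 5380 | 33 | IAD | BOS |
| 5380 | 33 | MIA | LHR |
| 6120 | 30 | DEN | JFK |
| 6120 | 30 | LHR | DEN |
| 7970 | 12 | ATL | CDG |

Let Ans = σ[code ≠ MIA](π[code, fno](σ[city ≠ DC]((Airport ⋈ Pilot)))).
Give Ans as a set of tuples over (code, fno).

{(ATL, 15), (ATL, 32), (DEN, 12), (DEN, 6), (DEN, 9), (HND, 27), (IAD, 27), (LHR, 12), (LHR, 6), (LHR, 9)}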